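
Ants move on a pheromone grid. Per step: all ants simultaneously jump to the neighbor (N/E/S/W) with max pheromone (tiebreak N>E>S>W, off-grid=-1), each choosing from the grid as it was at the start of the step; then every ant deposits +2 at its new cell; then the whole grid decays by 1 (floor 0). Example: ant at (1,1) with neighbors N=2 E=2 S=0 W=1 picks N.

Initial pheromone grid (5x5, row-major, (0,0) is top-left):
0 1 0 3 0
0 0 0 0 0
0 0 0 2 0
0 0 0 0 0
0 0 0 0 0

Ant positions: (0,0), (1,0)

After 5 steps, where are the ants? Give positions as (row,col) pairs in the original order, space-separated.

Step 1: ant0:(0,0)->E->(0,1) | ant1:(1,0)->N->(0,0)
  grid max=2 at (0,1)
Step 2: ant0:(0,1)->W->(0,0) | ant1:(0,0)->E->(0,1)
  grid max=3 at (0,1)
Step 3: ant0:(0,0)->E->(0,1) | ant1:(0,1)->W->(0,0)
  grid max=4 at (0,1)
Step 4: ant0:(0,1)->W->(0,0) | ant1:(0,0)->E->(0,1)
  grid max=5 at (0,1)
Step 5: ant0:(0,0)->E->(0,1) | ant1:(0,1)->W->(0,0)
  grid max=6 at (0,1)

(0,1) (0,0)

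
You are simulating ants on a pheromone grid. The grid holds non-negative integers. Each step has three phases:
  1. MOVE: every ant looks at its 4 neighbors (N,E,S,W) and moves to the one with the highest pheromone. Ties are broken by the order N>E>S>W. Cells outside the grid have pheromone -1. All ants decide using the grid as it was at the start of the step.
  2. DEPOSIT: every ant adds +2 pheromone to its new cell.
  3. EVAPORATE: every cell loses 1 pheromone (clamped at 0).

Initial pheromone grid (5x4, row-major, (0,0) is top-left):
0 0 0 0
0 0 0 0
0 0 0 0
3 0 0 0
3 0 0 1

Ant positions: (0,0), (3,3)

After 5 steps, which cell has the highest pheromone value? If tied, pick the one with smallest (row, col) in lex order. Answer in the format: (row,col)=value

Answer: (4,3)=2

Derivation:
Step 1: ant0:(0,0)->E->(0,1) | ant1:(3,3)->S->(4,3)
  grid max=2 at (3,0)
Step 2: ant0:(0,1)->E->(0,2) | ant1:(4,3)->N->(3,3)
  grid max=1 at (0,2)
Step 3: ant0:(0,2)->E->(0,3) | ant1:(3,3)->S->(4,3)
  grid max=2 at (4,3)
Step 4: ant0:(0,3)->S->(1,3) | ant1:(4,3)->N->(3,3)
  grid max=1 at (1,3)
Step 5: ant0:(1,3)->N->(0,3) | ant1:(3,3)->S->(4,3)
  grid max=2 at (4,3)
Final grid:
  0 0 0 1
  0 0 0 0
  0 0 0 0
  0 0 0 0
  0 0 0 2
Max pheromone 2 at (4,3)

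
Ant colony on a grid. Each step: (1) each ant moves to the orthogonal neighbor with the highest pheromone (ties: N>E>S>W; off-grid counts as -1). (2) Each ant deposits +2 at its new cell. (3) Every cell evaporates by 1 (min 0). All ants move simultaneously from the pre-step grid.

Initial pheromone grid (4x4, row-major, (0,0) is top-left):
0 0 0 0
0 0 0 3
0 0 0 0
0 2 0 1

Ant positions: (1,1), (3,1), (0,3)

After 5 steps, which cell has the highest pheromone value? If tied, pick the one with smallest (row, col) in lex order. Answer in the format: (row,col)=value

Answer: (1,3)=6

Derivation:
Step 1: ant0:(1,1)->N->(0,1) | ant1:(3,1)->N->(2,1) | ant2:(0,3)->S->(1,3)
  grid max=4 at (1,3)
Step 2: ant0:(0,1)->E->(0,2) | ant1:(2,1)->S->(3,1) | ant2:(1,3)->N->(0,3)
  grid max=3 at (1,3)
Step 3: ant0:(0,2)->E->(0,3) | ant1:(3,1)->N->(2,1) | ant2:(0,3)->S->(1,3)
  grid max=4 at (1,3)
Step 4: ant0:(0,3)->S->(1,3) | ant1:(2,1)->S->(3,1) | ant2:(1,3)->N->(0,3)
  grid max=5 at (1,3)
Step 5: ant0:(1,3)->N->(0,3) | ant1:(3,1)->N->(2,1) | ant2:(0,3)->S->(1,3)
  grid max=6 at (1,3)
Final grid:
  0 0 0 4
  0 0 0 6
  0 1 0 0
  0 1 0 0
Max pheromone 6 at (1,3)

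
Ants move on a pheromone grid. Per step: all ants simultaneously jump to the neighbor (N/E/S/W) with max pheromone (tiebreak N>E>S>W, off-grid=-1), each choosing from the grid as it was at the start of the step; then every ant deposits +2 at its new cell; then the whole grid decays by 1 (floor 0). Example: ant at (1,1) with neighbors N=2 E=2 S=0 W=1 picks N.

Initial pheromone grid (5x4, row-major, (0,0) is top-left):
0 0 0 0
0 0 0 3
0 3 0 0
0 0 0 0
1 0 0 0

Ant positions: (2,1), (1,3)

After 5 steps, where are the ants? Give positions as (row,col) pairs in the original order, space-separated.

Step 1: ant0:(2,1)->N->(1,1) | ant1:(1,3)->N->(0,3)
  grid max=2 at (1,3)
Step 2: ant0:(1,1)->S->(2,1) | ant1:(0,3)->S->(1,3)
  grid max=3 at (1,3)
Step 3: ant0:(2,1)->N->(1,1) | ant1:(1,3)->N->(0,3)
  grid max=2 at (1,3)
Step 4: ant0:(1,1)->S->(2,1) | ant1:(0,3)->S->(1,3)
  grid max=3 at (1,3)
Step 5: ant0:(2,1)->N->(1,1) | ant1:(1,3)->N->(0,3)
  grid max=2 at (1,3)

(1,1) (0,3)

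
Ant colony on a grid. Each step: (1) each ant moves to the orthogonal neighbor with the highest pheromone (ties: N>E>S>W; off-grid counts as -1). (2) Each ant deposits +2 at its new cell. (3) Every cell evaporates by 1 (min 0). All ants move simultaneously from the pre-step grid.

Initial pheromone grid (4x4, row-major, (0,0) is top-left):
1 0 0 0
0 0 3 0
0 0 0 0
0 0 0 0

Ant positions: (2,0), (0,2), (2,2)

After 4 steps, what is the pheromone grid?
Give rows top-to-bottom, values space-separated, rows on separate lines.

After step 1: ants at (1,0),(1,2),(1,2)
  0 0 0 0
  1 0 6 0
  0 0 0 0
  0 0 0 0
After step 2: ants at (0,0),(0,2),(0,2)
  1 0 3 0
  0 0 5 0
  0 0 0 0
  0 0 0 0
After step 3: ants at (0,1),(1,2),(1,2)
  0 1 2 0
  0 0 8 0
  0 0 0 0
  0 0 0 0
After step 4: ants at (0,2),(0,2),(0,2)
  0 0 7 0
  0 0 7 0
  0 0 0 0
  0 0 0 0

0 0 7 0
0 0 7 0
0 0 0 0
0 0 0 0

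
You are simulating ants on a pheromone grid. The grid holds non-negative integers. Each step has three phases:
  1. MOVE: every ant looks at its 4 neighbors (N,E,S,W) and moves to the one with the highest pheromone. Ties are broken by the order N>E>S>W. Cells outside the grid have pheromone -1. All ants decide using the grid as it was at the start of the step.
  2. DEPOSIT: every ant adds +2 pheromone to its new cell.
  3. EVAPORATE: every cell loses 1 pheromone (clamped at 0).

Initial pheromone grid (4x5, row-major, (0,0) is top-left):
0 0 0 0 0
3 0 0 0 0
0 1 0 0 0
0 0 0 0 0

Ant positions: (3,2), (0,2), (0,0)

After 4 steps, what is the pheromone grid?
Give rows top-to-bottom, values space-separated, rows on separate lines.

After step 1: ants at (2,2),(0,3),(1,0)
  0 0 0 1 0
  4 0 0 0 0
  0 0 1 0 0
  0 0 0 0 0
After step 2: ants at (1,2),(0,4),(0,0)
  1 0 0 0 1
  3 0 1 0 0
  0 0 0 0 0
  0 0 0 0 0
After step 3: ants at (0,2),(1,4),(1,0)
  0 0 1 0 0
  4 0 0 0 1
  0 0 0 0 0
  0 0 0 0 0
After step 4: ants at (0,3),(0,4),(0,0)
  1 0 0 1 1
  3 0 0 0 0
  0 0 0 0 0
  0 0 0 0 0

1 0 0 1 1
3 0 0 0 0
0 0 0 0 0
0 0 0 0 0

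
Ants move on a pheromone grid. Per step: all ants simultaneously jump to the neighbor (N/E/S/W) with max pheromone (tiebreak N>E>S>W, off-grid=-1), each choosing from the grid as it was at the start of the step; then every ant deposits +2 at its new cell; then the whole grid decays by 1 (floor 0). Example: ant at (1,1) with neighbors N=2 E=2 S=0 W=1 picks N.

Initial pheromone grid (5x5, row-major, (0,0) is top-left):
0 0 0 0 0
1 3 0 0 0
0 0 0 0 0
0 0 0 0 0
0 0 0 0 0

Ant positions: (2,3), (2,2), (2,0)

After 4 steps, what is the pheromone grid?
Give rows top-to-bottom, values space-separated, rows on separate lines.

After step 1: ants at (1,3),(1,2),(1,0)
  0 0 0 0 0
  2 2 1 1 0
  0 0 0 0 0
  0 0 0 0 0
  0 0 0 0 0
After step 2: ants at (1,2),(1,1),(1,1)
  0 0 0 0 0
  1 5 2 0 0
  0 0 0 0 0
  0 0 0 0 0
  0 0 0 0 0
After step 3: ants at (1,1),(1,2),(1,2)
  0 0 0 0 0
  0 6 5 0 0
  0 0 0 0 0
  0 0 0 0 0
  0 0 0 0 0
After step 4: ants at (1,2),(1,1),(1,1)
  0 0 0 0 0
  0 9 6 0 0
  0 0 0 0 0
  0 0 0 0 0
  0 0 0 0 0

0 0 0 0 0
0 9 6 0 0
0 0 0 0 0
0 0 0 0 0
0 0 0 0 0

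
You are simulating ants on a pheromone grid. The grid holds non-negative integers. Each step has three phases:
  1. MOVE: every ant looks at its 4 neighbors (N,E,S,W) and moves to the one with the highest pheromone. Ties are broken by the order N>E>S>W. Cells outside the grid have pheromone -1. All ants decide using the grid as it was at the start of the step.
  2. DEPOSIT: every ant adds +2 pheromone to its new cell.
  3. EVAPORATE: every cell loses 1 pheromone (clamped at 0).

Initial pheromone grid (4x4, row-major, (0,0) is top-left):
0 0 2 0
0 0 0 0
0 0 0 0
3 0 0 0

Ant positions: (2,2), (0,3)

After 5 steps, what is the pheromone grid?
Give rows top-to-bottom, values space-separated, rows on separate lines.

After step 1: ants at (1,2),(0,2)
  0 0 3 0
  0 0 1 0
  0 0 0 0
  2 0 0 0
After step 2: ants at (0,2),(1,2)
  0 0 4 0
  0 0 2 0
  0 0 0 0
  1 0 0 0
After step 3: ants at (1,2),(0,2)
  0 0 5 0
  0 0 3 0
  0 0 0 0
  0 0 0 0
After step 4: ants at (0,2),(1,2)
  0 0 6 0
  0 0 4 0
  0 0 0 0
  0 0 0 0
After step 5: ants at (1,2),(0,2)
  0 0 7 0
  0 0 5 0
  0 0 0 0
  0 0 0 0

0 0 7 0
0 0 5 0
0 0 0 0
0 0 0 0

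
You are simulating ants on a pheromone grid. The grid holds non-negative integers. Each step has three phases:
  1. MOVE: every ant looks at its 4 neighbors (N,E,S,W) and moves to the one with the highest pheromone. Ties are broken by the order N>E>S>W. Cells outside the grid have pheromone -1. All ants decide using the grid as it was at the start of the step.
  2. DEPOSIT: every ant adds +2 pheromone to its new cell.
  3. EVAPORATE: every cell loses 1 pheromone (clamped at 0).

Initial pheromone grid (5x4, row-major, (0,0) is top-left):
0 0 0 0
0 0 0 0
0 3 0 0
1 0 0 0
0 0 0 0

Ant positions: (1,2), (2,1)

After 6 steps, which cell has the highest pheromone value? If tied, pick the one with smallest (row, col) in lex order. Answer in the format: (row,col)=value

Step 1: ant0:(1,2)->N->(0,2) | ant1:(2,1)->N->(1,1)
  grid max=2 at (2,1)
Step 2: ant0:(0,2)->E->(0,3) | ant1:(1,1)->S->(2,1)
  grid max=3 at (2,1)
Step 3: ant0:(0,3)->S->(1,3) | ant1:(2,1)->N->(1,1)
  grid max=2 at (2,1)
Step 4: ant0:(1,3)->N->(0,3) | ant1:(1,1)->S->(2,1)
  grid max=3 at (2,1)
Step 5: ant0:(0,3)->S->(1,3) | ant1:(2,1)->N->(1,1)
  grid max=2 at (2,1)
Step 6: ant0:(1,3)->N->(0,3) | ant1:(1,1)->S->(2,1)
  grid max=3 at (2,1)
Final grid:
  0 0 0 1
  0 0 0 0
  0 3 0 0
  0 0 0 0
  0 0 0 0
Max pheromone 3 at (2,1)

Answer: (2,1)=3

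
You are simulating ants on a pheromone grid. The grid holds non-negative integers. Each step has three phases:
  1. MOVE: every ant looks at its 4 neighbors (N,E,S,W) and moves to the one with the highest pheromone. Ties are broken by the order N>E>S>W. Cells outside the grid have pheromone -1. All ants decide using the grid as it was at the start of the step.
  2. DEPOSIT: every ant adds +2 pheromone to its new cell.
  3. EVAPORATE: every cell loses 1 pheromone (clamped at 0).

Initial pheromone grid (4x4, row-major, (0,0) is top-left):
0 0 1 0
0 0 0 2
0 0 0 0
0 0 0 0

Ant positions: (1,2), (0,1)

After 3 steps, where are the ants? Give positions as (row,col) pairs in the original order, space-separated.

Step 1: ant0:(1,2)->E->(1,3) | ant1:(0,1)->E->(0,2)
  grid max=3 at (1,3)
Step 2: ant0:(1,3)->N->(0,3) | ant1:(0,2)->E->(0,3)
  grid max=3 at (0,3)
Step 3: ant0:(0,3)->S->(1,3) | ant1:(0,3)->S->(1,3)
  grid max=5 at (1,3)

(1,3) (1,3)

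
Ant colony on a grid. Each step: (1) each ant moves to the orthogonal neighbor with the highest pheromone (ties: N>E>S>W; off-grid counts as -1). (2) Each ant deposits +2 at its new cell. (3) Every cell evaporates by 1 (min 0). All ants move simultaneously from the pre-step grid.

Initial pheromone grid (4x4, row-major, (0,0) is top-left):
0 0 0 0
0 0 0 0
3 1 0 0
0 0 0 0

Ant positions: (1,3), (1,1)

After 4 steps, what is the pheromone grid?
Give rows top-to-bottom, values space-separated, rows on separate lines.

After step 1: ants at (0,3),(2,1)
  0 0 0 1
  0 0 0 0
  2 2 0 0
  0 0 0 0
After step 2: ants at (1,3),(2,0)
  0 0 0 0
  0 0 0 1
  3 1 0 0
  0 0 0 0
After step 3: ants at (0,3),(2,1)
  0 0 0 1
  0 0 0 0
  2 2 0 0
  0 0 0 0
After step 4: ants at (1,3),(2,0)
  0 0 0 0
  0 0 0 1
  3 1 0 0
  0 0 0 0

0 0 0 0
0 0 0 1
3 1 0 0
0 0 0 0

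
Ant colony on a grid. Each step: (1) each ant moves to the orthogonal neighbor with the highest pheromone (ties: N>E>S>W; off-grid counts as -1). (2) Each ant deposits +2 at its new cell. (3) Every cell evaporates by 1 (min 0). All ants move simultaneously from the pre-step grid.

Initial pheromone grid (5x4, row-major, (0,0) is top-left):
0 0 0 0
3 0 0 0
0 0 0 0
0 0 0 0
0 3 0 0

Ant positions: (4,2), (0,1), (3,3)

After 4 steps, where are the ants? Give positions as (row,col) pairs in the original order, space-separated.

Step 1: ant0:(4,2)->W->(4,1) | ant1:(0,1)->E->(0,2) | ant2:(3,3)->N->(2,3)
  grid max=4 at (4,1)
Step 2: ant0:(4,1)->N->(3,1) | ant1:(0,2)->E->(0,3) | ant2:(2,3)->N->(1,3)
  grid max=3 at (4,1)
Step 3: ant0:(3,1)->S->(4,1) | ant1:(0,3)->S->(1,3) | ant2:(1,3)->N->(0,3)
  grid max=4 at (4,1)
Step 4: ant0:(4,1)->N->(3,1) | ant1:(1,3)->N->(0,3) | ant2:(0,3)->S->(1,3)
  grid max=3 at (0,3)

(3,1) (0,3) (1,3)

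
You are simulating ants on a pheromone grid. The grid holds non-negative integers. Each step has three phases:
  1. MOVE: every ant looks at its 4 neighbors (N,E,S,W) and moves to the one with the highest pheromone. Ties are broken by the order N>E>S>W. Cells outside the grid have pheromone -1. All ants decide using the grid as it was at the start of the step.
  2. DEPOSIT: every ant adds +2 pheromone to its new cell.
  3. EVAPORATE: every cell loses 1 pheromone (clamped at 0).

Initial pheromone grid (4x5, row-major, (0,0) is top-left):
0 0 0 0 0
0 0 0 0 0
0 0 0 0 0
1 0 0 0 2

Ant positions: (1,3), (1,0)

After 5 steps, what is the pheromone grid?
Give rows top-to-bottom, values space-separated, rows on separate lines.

After step 1: ants at (0,3),(0,0)
  1 0 0 1 0
  0 0 0 0 0
  0 0 0 0 0
  0 0 0 0 1
After step 2: ants at (0,4),(0,1)
  0 1 0 0 1
  0 0 0 0 0
  0 0 0 0 0
  0 0 0 0 0
After step 3: ants at (1,4),(0,2)
  0 0 1 0 0
  0 0 0 0 1
  0 0 0 0 0
  0 0 0 0 0
After step 4: ants at (0,4),(0,3)
  0 0 0 1 1
  0 0 0 0 0
  0 0 0 0 0
  0 0 0 0 0
After step 5: ants at (0,3),(0,4)
  0 0 0 2 2
  0 0 0 0 0
  0 0 0 0 0
  0 0 0 0 0

0 0 0 2 2
0 0 0 0 0
0 0 0 0 0
0 0 0 0 0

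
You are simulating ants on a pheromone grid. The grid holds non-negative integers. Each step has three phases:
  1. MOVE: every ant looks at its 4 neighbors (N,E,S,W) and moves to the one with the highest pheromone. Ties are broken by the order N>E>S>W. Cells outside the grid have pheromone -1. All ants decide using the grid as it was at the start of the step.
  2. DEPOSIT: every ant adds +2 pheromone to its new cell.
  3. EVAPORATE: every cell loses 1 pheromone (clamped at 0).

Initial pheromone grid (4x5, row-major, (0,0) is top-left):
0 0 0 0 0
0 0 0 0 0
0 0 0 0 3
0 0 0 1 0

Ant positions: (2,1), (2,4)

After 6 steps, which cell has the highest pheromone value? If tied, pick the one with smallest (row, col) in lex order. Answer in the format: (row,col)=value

Step 1: ant0:(2,1)->N->(1,1) | ant1:(2,4)->N->(1,4)
  grid max=2 at (2,4)
Step 2: ant0:(1,1)->N->(0,1) | ant1:(1,4)->S->(2,4)
  grid max=3 at (2,4)
Step 3: ant0:(0,1)->E->(0,2) | ant1:(2,4)->N->(1,4)
  grid max=2 at (2,4)
Step 4: ant0:(0,2)->E->(0,3) | ant1:(1,4)->S->(2,4)
  grid max=3 at (2,4)
Step 5: ant0:(0,3)->E->(0,4) | ant1:(2,4)->N->(1,4)
  grid max=2 at (2,4)
Step 6: ant0:(0,4)->S->(1,4) | ant1:(1,4)->S->(2,4)
  grid max=3 at (2,4)
Final grid:
  0 0 0 0 0
  0 0 0 0 2
  0 0 0 0 3
  0 0 0 0 0
Max pheromone 3 at (2,4)

Answer: (2,4)=3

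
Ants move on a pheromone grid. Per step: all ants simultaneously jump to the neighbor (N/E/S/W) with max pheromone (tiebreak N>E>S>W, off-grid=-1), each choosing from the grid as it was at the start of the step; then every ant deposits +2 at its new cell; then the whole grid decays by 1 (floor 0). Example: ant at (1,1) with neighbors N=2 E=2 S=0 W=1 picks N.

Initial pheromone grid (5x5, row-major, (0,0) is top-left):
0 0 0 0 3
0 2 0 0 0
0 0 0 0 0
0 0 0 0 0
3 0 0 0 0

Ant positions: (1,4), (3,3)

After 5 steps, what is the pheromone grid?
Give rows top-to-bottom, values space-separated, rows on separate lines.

After step 1: ants at (0,4),(2,3)
  0 0 0 0 4
  0 1 0 0 0
  0 0 0 1 0
  0 0 0 0 0
  2 0 0 0 0
After step 2: ants at (1,4),(1,3)
  0 0 0 0 3
  0 0 0 1 1
  0 0 0 0 0
  0 0 0 0 0
  1 0 0 0 0
After step 3: ants at (0,4),(1,4)
  0 0 0 0 4
  0 0 0 0 2
  0 0 0 0 0
  0 0 0 0 0
  0 0 0 0 0
After step 4: ants at (1,4),(0,4)
  0 0 0 0 5
  0 0 0 0 3
  0 0 0 0 0
  0 0 0 0 0
  0 0 0 0 0
After step 5: ants at (0,4),(1,4)
  0 0 0 0 6
  0 0 0 0 4
  0 0 0 0 0
  0 0 0 0 0
  0 0 0 0 0

0 0 0 0 6
0 0 0 0 4
0 0 0 0 0
0 0 0 0 0
0 0 0 0 0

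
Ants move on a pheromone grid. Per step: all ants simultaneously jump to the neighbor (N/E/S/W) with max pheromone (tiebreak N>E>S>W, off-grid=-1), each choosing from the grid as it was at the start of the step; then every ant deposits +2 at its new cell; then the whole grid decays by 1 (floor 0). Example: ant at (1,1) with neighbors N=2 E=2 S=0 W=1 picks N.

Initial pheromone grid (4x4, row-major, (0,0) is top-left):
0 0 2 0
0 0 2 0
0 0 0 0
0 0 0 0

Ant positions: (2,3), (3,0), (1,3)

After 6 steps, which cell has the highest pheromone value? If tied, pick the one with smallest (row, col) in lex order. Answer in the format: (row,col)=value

Answer: (1,2)=10

Derivation:
Step 1: ant0:(2,3)->N->(1,3) | ant1:(3,0)->N->(2,0) | ant2:(1,3)->W->(1,2)
  grid max=3 at (1,2)
Step 2: ant0:(1,3)->W->(1,2) | ant1:(2,0)->N->(1,0) | ant2:(1,2)->N->(0,2)
  grid max=4 at (1,2)
Step 3: ant0:(1,2)->N->(0,2) | ant1:(1,0)->N->(0,0) | ant2:(0,2)->S->(1,2)
  grid max=5 at (1,2)
Step 4: ant0:(0,2)->S->(1,2) | ant1:(0,0)->E->(0,1) | ant2:(1,2)->N->(0,2)
  grid max=6 at (1,2)
Step 5: ant0:(1,2)->N->(0,2) | ant1:(0,1)->E->(0,2) | ant2:(0,2)->S->(1,2)
  grid max=7 at (0,2)
Step 6: ant0:(0,2)->S->(1,2) | ant1:(0,2)->S->(1,2) | ant2:(1,2)->N->(0,2)
  grid max=10 at (1,2)
Final grid:
  0 0 8 0
  0 0 10 0
  0 0 0 0
  0 0 0 0
Max pheromone 10 at (1,2)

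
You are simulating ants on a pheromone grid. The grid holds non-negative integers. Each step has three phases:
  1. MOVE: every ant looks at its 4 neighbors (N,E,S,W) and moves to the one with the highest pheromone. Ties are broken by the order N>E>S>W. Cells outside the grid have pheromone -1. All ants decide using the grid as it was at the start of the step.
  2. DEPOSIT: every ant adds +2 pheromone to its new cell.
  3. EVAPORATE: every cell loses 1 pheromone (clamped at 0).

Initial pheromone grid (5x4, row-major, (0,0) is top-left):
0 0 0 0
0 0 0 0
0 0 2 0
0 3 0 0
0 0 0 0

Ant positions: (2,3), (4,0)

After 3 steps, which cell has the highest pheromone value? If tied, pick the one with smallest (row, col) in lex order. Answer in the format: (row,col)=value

Step 1: ant0:(2,3)->W->(2,2) | ant1:(4,0)->N->(3,0)
  grid max=3 at (2,2)
Step 2: ant0:(2,2)->N->(1,2) | ant1:(3,0)->E->(3,1)
  grid max=3 at (3,1)
Step 3: ant0:(1,2)->S->(2,2) | ant1:(3,1)->N->(2,1)
  grid max=3 at (2,2)
Final grid:
  0 0 0 0
  0 0 0 0
  0 1 3 0
  0 2 0 0
  0 0 0 0
Max pheromone 3 at (2,2)

Answer: (2,2)=3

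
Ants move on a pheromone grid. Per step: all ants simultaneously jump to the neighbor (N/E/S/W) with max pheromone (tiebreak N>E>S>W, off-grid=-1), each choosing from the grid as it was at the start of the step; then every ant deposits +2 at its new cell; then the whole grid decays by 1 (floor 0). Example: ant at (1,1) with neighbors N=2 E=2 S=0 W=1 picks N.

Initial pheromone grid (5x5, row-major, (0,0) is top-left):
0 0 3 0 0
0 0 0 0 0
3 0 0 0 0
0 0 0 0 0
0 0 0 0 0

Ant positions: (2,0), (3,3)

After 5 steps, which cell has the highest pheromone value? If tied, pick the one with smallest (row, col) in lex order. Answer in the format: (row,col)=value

Step 1: ant0:(2,0)->N->(1,0) | ant1:(3,3)->N->(2,3)
  grid max=2 at (0,2)
Step 2: ant0:(1,0)->S->(2,0) | ant1:(2,3)->N->(1,3)
  grid max=3 at (2,0)
Step 3: ant0:(2,0)->N->(1,0) | ant1:(1,3)->N->(0,3)
  grid max=2 at (2,0)
Step 4: ant0:(1,0)->S->(2,0) | ant1:(0,3)->E->(0,4)
  grid max=3 at (2,0)
Step 5: ant0:(2,0)->N->(1,0) | ant1:(0,4)->S->(1,4)
  grid max=2 at (2,0)
Final grid:
  0 0 0 0 0
  1 0 0 0 1
  2 0 0 0 0
  0 0 0 0 0
  0 0 0 0 0
Max pheromone 2 at (2,0)

Answer: (2,0)=2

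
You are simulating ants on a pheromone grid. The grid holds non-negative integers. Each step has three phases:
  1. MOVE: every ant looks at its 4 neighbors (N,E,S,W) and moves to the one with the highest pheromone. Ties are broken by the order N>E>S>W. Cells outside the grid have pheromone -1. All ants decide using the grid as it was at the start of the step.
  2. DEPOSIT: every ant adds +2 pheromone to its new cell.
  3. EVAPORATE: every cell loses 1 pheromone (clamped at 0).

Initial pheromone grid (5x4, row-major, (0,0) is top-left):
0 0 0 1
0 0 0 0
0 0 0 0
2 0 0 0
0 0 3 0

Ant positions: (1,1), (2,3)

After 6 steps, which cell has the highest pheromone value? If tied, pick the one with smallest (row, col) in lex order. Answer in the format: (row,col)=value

Step 1: ant0:(1,1)->N->(0,1) | ant1:(2,3)->N->(1,3)
  grid max=2 at (4,2)
Step 2: ant0:(0,1)->E->(0,2) | ant1:(1,3)->N->(0,3)
  grid max=1 at (0,2)
Step 3: ant0:(0,2)->E->(0,3) | ant1:(0,3)->W->(0,2)
  grid max=2 at (0,2)
Step 4: ant0:(0,3)->W->(0,2) | ant1:(0,2)->E->(0,3)
  grid max=3 at (0,2)
Step 5: ant0:(0,2)->E->(0,3) | ant1:(0,3)->W->(0,2)
  grid max=4 at (0,2)
Step 6: ant0:(0,3)->W->(0,2) | ant1:(0,2)->E->(0,3)
  grid max=5 at (0,2)
Final grid:
  0 0 5 5
  0 0 0 0
  0 0 0 0
  0 0 0 0
  0 0 0 0
Max pheromone 5 at (0,2)

Answer: (0,2)=5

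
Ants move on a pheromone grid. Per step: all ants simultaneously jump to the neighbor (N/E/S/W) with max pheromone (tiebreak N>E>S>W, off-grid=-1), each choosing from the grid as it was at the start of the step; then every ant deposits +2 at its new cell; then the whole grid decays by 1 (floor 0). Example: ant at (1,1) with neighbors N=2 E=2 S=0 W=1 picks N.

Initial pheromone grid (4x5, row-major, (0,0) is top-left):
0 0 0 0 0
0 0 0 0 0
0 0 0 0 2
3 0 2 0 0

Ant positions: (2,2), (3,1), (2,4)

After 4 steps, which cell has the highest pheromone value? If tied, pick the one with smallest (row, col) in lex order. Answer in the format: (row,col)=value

Step 1: ant0:(2,2)->S->(3,2) | ant1:(3,1)->W->(3,0) | ant2:(2,4)->N->(1,4)
  grid max=4 at (3,0)
Step 2: ant0:(3,2)->N->(2,2) | ant1:(3,0)->N->(2,0) | ant2:(1,4)->S->(2,4)
  grid max=3 at (3,0)
Step 3: ant0:(2,2)->S->(3,2) | ant1:(2,0)->S->(3,0) | ant2:(2,4)->N->(1,4)
  grid max=4 at (3,0)
Step 4: ant0:(3,2)->N->(2,2) | ant1:(3,0)->N->(2,0) | ant2:(1,4)->S->(2,4)
  grid max=3 at (3,0)
Final grid:
  0 0 0 0 0
  0 0 0 0 0
  1 0 1 0 2
  3 0 2 0 0
Max pheromone 3 at (3,0)

Answer: (3,0)=3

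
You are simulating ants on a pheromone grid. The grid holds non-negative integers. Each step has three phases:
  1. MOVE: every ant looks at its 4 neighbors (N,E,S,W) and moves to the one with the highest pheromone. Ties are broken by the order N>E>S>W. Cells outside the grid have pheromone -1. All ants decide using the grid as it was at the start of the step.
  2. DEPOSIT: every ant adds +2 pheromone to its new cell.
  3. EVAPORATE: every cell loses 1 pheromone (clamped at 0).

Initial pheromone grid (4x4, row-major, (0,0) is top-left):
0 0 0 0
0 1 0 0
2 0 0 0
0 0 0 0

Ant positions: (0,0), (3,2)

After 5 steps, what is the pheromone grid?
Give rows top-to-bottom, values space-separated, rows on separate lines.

After step 1: ants at (0,1),(2,2)
  0 1 0 0
  0 0 0 0
  1 0 1 0
  0 0 0 0
After step 2: ants at (0,2),(1,2)
  0 0 1 0
  0 0 1 0
  0 0 0 0
  0 0 0 0
After step 3: ants at (1,2),(0,2)
  0 0 2 0
  0 0 2 0
  0 0 0 0
  0 0 0 0
After step 4: ants at (0,2),(1,2)
  0 0 3 0
  0 0 3 0
  0 0 0 0
  0 0 0 0
After step 5: ants at (1,2),(0,2)
  0 0 4 0
  0 0 4 0
  0 0 0 0
  0 0 0 0

0 0 4 0
0 0 4 0
0 0 0 0
0 0 0 0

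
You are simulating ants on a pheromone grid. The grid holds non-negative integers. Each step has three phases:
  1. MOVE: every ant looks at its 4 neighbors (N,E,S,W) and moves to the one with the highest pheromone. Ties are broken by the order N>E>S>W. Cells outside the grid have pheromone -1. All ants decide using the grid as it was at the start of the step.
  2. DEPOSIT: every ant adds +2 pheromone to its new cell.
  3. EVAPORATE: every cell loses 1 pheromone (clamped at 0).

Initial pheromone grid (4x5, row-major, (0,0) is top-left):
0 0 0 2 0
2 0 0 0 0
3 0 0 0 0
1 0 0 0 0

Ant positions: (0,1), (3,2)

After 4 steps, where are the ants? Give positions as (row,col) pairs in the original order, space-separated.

Step 1: ant0:(0,1)->E->(0,2) | ant1:(3,2)->N->(2,2)
  grid max=2 at (2,0)
Step 2: ant0:(0,2)->E->(0,3) | ant1:(2,2)->N->(1,2)
  grid max=2 at (0,3)
Step 3: ant0:(0,3)->E->(0,4) | ant1:(1,2)->N->(0,2)
  grid max=1 at (0,2)
Step 4: ant0:(0,4)->W->(0,3) | ant1:(0,2)->E->(0,3)
  grid max=4 at (0,3)

(0,3) (0,3)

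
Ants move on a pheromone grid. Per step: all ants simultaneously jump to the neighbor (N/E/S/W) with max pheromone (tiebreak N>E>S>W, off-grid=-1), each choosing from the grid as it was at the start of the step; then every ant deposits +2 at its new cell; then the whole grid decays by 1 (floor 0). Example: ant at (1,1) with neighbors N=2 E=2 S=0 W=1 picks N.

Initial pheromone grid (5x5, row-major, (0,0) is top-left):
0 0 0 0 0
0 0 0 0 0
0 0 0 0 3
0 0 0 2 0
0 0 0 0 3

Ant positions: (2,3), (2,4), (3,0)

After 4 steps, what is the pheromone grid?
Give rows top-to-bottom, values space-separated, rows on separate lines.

After step 1: ants at (2,4),(1,4),(2,0)
  0 0 0 0 0
  0 0 0 0 1
  1 0 0 0 4
  0 0 0 1 0
  0 0 0 0 2
After step 2: ants at (1,4),(2,4),(1,0)
  0 0 0 0 0
  1 0 0 0 2
  0 0 0 0 5
  0 0 0 0 0
  0 0 0 0 1
After step 3: ants at (2,4),(1,4),(0,0)
  1 0 0 0 0
  0 0 0 0 3
  0 0 0 0 6
  0 0 0 0 0
  0 0 0 0 0
After step 4: ants at (1,4),(2,4),(0,1)
  0 1 0 0 0
  0 0 0 0 4
  0 0 0 0 7
  0 0 0 0 0
  0 0 0 0 0

0 1 0 0 0
0 0 0 0 4
0 0 0 0 7
0 0 0 0 0
0 0 0 0 0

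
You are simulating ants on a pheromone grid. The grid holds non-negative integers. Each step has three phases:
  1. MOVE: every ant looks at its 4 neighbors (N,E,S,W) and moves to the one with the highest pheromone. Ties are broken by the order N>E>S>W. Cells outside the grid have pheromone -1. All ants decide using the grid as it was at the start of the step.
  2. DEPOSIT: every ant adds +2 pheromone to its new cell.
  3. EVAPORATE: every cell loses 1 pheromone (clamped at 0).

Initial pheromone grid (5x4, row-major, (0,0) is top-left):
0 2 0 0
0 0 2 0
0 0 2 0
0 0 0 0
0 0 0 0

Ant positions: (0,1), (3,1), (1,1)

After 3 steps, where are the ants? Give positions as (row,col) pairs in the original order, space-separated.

Step 1: ant0:(0,1)->E->(0,2) | ant1:(3,1)->N->(2,1) | ant2:(1,1)->N->(0,1)
  grid max=3 at (0,1)
Step 2: ant0:(0,2)->W->(0,1) | ant1:(2,1)->E->(2,2) | ant2:(0,1)->E->(0,2)
  grid max=4 at (0,1)
Step 3: ant0:(0,1)->E->(0,2) | ant1:(2,2)->N->(1,2) | ant2:(0,2)->W->(0,1)
  grid max=5 at (0,1)

(0,2) (1,2) (0,1)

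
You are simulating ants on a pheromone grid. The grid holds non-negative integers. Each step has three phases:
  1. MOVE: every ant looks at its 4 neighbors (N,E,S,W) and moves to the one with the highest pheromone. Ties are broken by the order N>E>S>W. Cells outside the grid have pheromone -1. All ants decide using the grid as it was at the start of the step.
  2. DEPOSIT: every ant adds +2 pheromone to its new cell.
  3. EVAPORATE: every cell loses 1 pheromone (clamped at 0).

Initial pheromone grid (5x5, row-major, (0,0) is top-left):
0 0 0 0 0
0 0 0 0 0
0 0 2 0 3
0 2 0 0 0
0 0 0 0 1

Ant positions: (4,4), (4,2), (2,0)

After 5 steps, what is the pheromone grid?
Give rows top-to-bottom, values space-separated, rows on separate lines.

After step 1: ants at (3,4),(3,2),(1,0)
  0 0 0 0 0
  1 0 0 0 0
  0 0 1 0 2
  0 1 1 0 1
  0 0 0 0 0
After step 2: ants at (2,4),(2,2),(0,0)
  1 0 0 0 0
  0 0 0 0 0
  0 0 2 0 3
  0 0 0 0 0
  0 0 0 0 0
After step 3: ants at (1,4),(1,2),(0,1)
  0 1 0 0 0
  0 0 1 0 1
  0 0 1 0 2
  0 0 0 0 0
  0 0 0 0 0
After step 4: ants at (2,4),(2,2),(0,2)
  0 0 1 0 0
  0 0 0 0 0
  0 0 2 0 3
  0 0 0 0 0
  0 0 0 0 0
After step 5: ants at (1,4),(1,2),(0,3)
  0 0 0 1 0
  0 0 1 0 1
  0 0 1 0 2
  0 0 0 0 0
  0 0 0 0 0

0 0 0 1 0
0 0 1 0 1
0 0 1 0 2
0 0 0 0 0
0 0 0 0 0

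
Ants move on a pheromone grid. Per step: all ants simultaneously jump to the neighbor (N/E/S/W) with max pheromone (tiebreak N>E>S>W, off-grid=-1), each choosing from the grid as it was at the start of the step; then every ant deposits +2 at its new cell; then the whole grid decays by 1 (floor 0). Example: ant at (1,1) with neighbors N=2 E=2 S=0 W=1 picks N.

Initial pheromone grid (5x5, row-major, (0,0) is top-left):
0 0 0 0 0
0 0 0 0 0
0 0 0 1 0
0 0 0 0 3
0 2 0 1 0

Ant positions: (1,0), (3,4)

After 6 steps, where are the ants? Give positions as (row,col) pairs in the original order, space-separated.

Step 1: ant0:(1,0)->N->(0,0) | ant1:(3,4)->N->(2,4)
  grid max=2 at (3,4)
Step 2: ant0:(0,0)->E->(0,1) | ant1:(2,4)->S->(3,4)
  grid max=3 at (3,4)
Step 3: ant0:(0,1)->E->(0,2) | ant1:(3,4)->N->(2,4)
  grid max=2 at (3,4)
Step 4: ant0:(0,2)->E->(0,3) | ant1:(2,4)->S->(3,4)
  grid max=3 at (3,4)
Step 5: ant0:(0,3)->E->(0,4) | ant1:(3,4)->N->(2,4)
  grid max=2 at (3,4)
Step 6: ant0:(0,4)->S->(1,4) | ant1:(2,4)->S->(3,4)
  grid max=3 at (3,4)

(1,4) (3,4)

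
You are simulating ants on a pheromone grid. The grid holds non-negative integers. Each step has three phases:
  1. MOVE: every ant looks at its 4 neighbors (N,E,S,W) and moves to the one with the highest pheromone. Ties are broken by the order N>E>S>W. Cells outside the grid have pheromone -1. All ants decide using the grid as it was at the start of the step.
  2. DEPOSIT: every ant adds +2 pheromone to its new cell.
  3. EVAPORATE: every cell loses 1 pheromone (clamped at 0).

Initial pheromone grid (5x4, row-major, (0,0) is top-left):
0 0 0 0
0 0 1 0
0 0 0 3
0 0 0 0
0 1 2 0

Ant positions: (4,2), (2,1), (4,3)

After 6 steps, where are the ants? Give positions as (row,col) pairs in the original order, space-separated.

Step 1: ant0:(4,2)->W->(4,1) | ant1:(2,1)->N->(1,1) | ant2:(4,3)->W->(4,2)
  grid max=3 at (4,2)
Step 2: ant0:(4,1)->E->(4,2) | ant1:(1,1)->N->(0,1) | ant2:(4,2)->W->(4,1)
  grid max=4 at (4,2)
Step 3: ant0:(4,2)->W->(4,1) | ant1:(0,1)->E->(0,2) | ant2:(4,1)->E->(4,2)
  grid max=5 at (4,2)
Step 4: ant0:(4,1)->E->(4,2) | ant1:(0,2)->E->(0,3) | ant2:(4,2)->W->(4,1)
  grid max=6 at (4,2)
Step 5: ant0:(4,2)->W->(4,1) | ant1:(0,3)->S->(1,3) | ant2:(4,1)->E->(4,2)
  grid max=7 at (4,2)
Step 6: ant0:(4,1)->E->(4,2) | ant1:(1,3)->N->(0,3) | ant2:(4,2)->W->(4,1)
  grid max=8 at (4,2)

(4,2) (0,3) (4,1)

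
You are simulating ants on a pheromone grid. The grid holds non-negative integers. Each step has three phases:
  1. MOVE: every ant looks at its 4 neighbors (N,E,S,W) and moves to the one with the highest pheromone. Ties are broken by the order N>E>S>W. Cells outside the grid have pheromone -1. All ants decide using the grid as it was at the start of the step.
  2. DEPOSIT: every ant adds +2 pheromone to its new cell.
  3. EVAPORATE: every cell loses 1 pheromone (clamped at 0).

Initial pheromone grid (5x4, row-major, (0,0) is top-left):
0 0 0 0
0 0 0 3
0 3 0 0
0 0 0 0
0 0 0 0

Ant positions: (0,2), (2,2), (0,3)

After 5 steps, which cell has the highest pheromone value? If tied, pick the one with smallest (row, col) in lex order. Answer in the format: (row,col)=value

Step 1: ant0:(0,2)->E->(0,3) | ant1:(2,2)->W->(2,1) | ant2:(0,3)->S->(1,3)
  grid max=4 at (1,3)
Step 2: ant0:(0,3)->S->(1,3) | ant1:(2,1)->N->(1,1) | ant2:(1,3)->N->(0,3)
  grid max=5 at (1,3)
Step 3: ant0:(1,3)->N->(0,3) | ant1:(1,1)->S->(2,1) | ant2:(0,3)->S->(1,3)
  grid max=6 at (1,3)
Step 4: ant0:(0,3)->S->(1,3) | ant1:(2,1)->N->(1,1) | ant2:(1,3)->N->(0,3)
  grid max=7 at (1,3)
Step 5: ant0:(1,3)->N->(0,3) | ant1:(1,1)->S->(2,1) | ant2:(0,3)->S->(1,3)
  grid max=8 at (1,3)
Final grid:
  0 0 0 5
  0 0 0 8
  0 4 0 0
  0 0 0 0
  0 0 0 0
Max pheromone 8 at (1,3)

Answer: (1,3)=8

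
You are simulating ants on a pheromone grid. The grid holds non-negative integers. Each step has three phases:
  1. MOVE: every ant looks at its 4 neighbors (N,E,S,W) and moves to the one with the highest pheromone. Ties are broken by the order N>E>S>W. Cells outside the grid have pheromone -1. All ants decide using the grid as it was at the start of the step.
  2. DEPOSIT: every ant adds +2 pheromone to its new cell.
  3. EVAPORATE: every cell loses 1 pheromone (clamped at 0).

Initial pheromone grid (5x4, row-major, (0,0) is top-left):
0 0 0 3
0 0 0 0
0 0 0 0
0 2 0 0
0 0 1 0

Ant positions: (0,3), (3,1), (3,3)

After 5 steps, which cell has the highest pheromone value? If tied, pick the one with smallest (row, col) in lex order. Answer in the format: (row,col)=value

Answer: (0,3)=6

Derivation:
Step 1: ant0:(0,3)->S->(1,3) | ant1:(3,1)->N->(2,1) | ant2:(3,3)->N->(2,3)
  grid max=2 at (0,3)
Step 2: ant0:(1,3)->N->(0,3) | ant1:(2,1)->S->(3,1) | ant2:(2,3)->N->(1,3)
  grid max=3 at (0,3)
Step 3: ant0:(0,3)->S->(1,3) | ant1:(3,1)->N->(2,1) | ant2:(1,3)->N->(0,3)
  grid max=4 at (0,3)
Step 4: ant0:(1,3)->N->(0,3) | ant1:(2,1)->S->(3,1) | ant2:(0,3)->S->(1,3)
  grid max=5 at (0,3)
Step 5: ant0:(0,3)->S->(1,3) | ant1:(3,1)->N->(2,1) | ant2:(1,3)->N->(0,3)
  grid max=6 at (0,3)
Final grid:
  0 0 0 6
  0 0 0 5
  0 1 0 0
  0 1 0 0
  0 0 0 0
Max pheromone 6 at (0,3)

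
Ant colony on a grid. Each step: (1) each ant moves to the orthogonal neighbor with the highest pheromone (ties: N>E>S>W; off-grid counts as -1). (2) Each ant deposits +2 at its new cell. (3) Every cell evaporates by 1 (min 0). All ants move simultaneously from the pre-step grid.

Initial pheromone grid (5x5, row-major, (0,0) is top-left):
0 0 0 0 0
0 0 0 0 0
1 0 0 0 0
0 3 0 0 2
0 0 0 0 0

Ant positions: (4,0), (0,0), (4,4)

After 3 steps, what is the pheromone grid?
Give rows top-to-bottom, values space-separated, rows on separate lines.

After step 1: ants at (3,0),(0,1),(3,4)
  0 1 0 0 0
  0 0 0 0 0
  0 0 0 0 0
  1 2 0 0 3
  0 0 0 0 0
After step 2: ants at (3,1),(0,2),(2,4)
  0 0 1 0 0
  0 0 0 0 0
  0 0 0 0 1
  0 3 0 0 2
  0 0 0 0 0
After step 3: ants at (2,1),(0,3),(3,4)
  0 0 0 1 0
  0 0 0 0 0
  0 1 0 0 0
  0 2 0 0 3
  0 0 0 0 0

0 0 0 1 0
0 0 0 0 0
0 1 0 0 0
0 2 0 0 3
0 0 0 0 0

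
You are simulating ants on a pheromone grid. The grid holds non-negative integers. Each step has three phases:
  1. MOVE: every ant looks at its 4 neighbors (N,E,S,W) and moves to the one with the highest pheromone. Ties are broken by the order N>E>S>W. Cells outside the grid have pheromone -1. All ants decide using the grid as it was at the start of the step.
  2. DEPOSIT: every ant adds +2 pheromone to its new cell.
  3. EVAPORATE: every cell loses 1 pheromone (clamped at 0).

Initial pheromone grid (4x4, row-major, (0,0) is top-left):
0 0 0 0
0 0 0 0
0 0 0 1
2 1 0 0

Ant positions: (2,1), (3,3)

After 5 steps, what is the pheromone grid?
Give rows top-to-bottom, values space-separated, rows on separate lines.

After step 1: ants at (3,1),(2,3)
  0 0 0 0
  0 0 0 0
  0 0 0 2
  1 2 0 0
After step 2: ants at (3,0),(1,3)
  0 0 0 0
  0 0 0 1
  0 0 0 1
  2 1 0 0
After step 3: ants at (3,1),(2,3)
  0 0 0 0
  0 0 0 0
  0 0 0 2
  1 2 0 0
After step 4: ants at (3,0),(1,3)
  0 0 0 0
  0 0 0 1
  0 0 0 1
  2 1 0 0
After step 5: ants at (3,1),(2,3)
  0 0 0 0
  0 0 0 0
  0 0 0 2
  1 2 0 0

0 0 0 0
0 0 0 0
0 0 0 2
1 2 0 0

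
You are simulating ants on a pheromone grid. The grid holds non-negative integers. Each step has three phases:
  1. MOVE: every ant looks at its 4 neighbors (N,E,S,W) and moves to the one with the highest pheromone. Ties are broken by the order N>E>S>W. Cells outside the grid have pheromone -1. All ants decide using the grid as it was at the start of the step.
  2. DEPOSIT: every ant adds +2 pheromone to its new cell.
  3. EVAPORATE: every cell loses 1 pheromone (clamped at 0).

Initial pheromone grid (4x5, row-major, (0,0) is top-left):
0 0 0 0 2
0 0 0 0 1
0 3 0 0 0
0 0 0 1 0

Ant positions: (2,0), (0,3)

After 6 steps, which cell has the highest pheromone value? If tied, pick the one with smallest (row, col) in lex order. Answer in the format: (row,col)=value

Answer: (2,1)=3

Derivation:
Step 1: ant0:(2,0)->E->(2,1) | ant1:(0,3)->E->(0,4)
  grid max=4 at (2,1)
Step 2: ant0:(2,1)->N->(1,1) | ant1:(0,4)->S->(1,4)
  grid max=3 at (2,1)
Step 3: ant0:(1,1)->S->(2,1) | ant1:(1,4)->N->(0,4)
  grid max=4 at (2,1)
Step 4: ant0:(2,1)->N->(1,1) | ant1:(0,4)->S->(1,4)
  grid max=3 at (2,1)
Step 5: ant0:(1,1)->S->(2,1) | ant1:(1,4)->N->(0,4)
  grid max=4 at (2,1)
Step 6: ant0:(2,1)->N->(1,1) | ant1:(0,4)->S->(1,4)
  grid max=3 at (2,1)
Final grid:
  0 0 0 0 2
  0 1 0 0 1
  0 3 0 0 0
  0 0 0 0 0
Max pheromone 3 at (2,1)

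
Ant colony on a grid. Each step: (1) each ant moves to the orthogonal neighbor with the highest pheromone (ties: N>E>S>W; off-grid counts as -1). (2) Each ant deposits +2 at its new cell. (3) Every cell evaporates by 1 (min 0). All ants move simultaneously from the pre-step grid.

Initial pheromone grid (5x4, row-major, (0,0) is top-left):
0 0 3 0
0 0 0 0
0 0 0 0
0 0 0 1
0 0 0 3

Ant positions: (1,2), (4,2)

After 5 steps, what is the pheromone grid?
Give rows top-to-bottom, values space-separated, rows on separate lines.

After step 1: ants at (0,2),(4,3)
  0 0 4 0
  0 0 0 0
  0 0 0 0
  0 0 0 0
  0 0 0 4
After step 2: ants at (0,3),(3,3)
  0 0 3 1
  0 0 0 0
  0 0 0 0
  0 0 0 1
  0 0 0 3
After step 3: ants at (0,2),(4,3)
  0 0 4 0
  0 0 0 0
  0 0 0 0
  0 0 0 0
  0 0 0 4
After step 4: ants at (0,3),(3,3)
  0 0 3 1
  0 0 0 0
  0 0 0 0
  0 0 0 1
  0 0 0 3
After step 5: ants at (0,2),(4,3)
  0 0 4 0
  0 0 0 0
  0 0 0 0
  0 0 0 0
  0 0 0 4

0 0 4 0
0 0 0 0
0 0 0 0
0 0 0 0
0 0 0 4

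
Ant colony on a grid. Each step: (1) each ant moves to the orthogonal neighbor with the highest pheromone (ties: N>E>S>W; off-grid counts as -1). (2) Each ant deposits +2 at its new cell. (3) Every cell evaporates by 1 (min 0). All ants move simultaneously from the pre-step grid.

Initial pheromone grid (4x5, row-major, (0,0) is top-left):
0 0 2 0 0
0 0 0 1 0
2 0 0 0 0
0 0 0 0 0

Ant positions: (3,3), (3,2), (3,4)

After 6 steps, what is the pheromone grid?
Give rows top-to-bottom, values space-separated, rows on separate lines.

After step 1: ants at (2,3),(2,2),(2,4)
  0 0 1 0 0
  0 0 0 0 0
  1 0 1 1 1
  0 0 0 0 0
After step 2: ants at (2,4),(2,3),(2,3)
  0 0 0 0 0
  0 0 0 0 0
  0 0 0 4 2
  0 0 0 0 0
After step 3: ants at (2,3),(2,4),(2,4)
  0 0 0 0 0
  0 0 0 0 0
  0 0 0 5 5
  0 0 0 0 0
After step 4: ants at (2,4),(2,3),(2,3)
  0 0 0 0 0
  0 0 0 0 0
  0 0 0 8 6
  0 0 0 0 0
After step 5: ants at (2,3),(2,4),(2,4)
  0 0 0 0 0
  0 0 0 0 0
  0 0 0 9 9
  0 0 0 0 0
After step 6: ants at (2,4),(2,3),(2,3)
  0 0 0 0 0
  0 0 0 0 0
  0 0 0 12 10
  0 0 0 0 0

0 0 0 0 0
0 0 0 0 0
0 0 0 12 10
0 0 0 0 0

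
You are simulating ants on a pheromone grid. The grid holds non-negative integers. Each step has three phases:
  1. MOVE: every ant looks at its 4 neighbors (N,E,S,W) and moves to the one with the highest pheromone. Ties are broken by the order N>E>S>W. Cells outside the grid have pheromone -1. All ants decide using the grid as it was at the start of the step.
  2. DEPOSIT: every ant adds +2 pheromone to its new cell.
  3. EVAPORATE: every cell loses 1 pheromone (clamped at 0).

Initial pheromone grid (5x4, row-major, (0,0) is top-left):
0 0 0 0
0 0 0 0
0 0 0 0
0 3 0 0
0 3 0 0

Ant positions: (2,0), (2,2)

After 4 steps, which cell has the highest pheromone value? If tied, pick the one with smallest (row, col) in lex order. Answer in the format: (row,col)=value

Answer: (0,2)=1

Derivation:
Step 1: ant0:(2,0)->N->(1,0) | ant1:(2,2)->N->(1,2)
  grid max=2 at (3,1)
Step 2: ant0:(1,0)->N->(0,0) | ant1:(1,2)->N->(0,2)
  grid max=1 at (0,0)
Step 3: ant0:(0,0)->E->(0,1) | ant1:(0,2)->E->(0,3)
  grid max=1 at (0,1)
Step 4: ant0:(0,1)->E->(0,2) | ant1:(0,3)->S->(1,3)
  grid max=1 at (0,2)
Final grid:
  0 0 1 0
  0 0 0 1
  0 0 0 0
  0 0 0 0
  0 0 0 0
Max pheromone 1 at (0,2)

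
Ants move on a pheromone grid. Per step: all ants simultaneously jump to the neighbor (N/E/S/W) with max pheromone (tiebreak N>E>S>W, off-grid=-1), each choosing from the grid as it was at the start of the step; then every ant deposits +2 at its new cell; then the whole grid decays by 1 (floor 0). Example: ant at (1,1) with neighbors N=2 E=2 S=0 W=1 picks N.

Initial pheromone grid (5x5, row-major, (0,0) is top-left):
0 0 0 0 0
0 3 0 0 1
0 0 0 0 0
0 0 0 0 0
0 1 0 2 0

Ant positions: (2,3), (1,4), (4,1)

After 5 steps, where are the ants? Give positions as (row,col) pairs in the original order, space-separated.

Step 1: ant0:(2,3)->N->(1,3) | ant1:(1,4)->N->(0,4) | ant2:(4,1)->N->(3,1)
  grid max=2 at (1,1)
Step 2: ant0:(1,3)->N->(0,3) | ant1:(0,4)->S->(1,4) | ant2:(3,1)->N->(2,1)
  grid max=1 at (0,3)
Step 3: ant0:(0,3)->E->(0,4) | ant1:(1,4)->N->(0,4) | ant2:(2,1)->N->(1,1)
  grid max=3 at (0,4)
Step 4: ant0:(0,4)->S->(1,4) | ant1:(0,4)->S->(1,4) | ant2:(1,1)->N->(0,1)
  grid max=3 at (1,4)
Step 5: ant0:(1,4)->N->(0,4) | ant1:(1,4)->N->(0,4) | ant2:(0,1)->S->(1,1)
  grid max=5 at (0,4)

(0,4) (0,4) (1,1)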